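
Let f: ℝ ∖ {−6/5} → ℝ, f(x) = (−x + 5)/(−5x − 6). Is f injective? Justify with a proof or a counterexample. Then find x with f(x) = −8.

-43/41

Suppose f(s) = f(t). Cross-multiplying: (−s + 5)(−5t − 6) = (−t + 5)(−5s − 6).
Expanding both sides and cancelling the symmetric terms leaves 31·(s − t) = 0. Since 31 ≠ 0, s = t. Therefore f is injective.
Solving f(x) = −8: cross-multiplying gives −x + 5 = −8(−5x − 6), which rearranges to −41x = 43, so x = −43/41.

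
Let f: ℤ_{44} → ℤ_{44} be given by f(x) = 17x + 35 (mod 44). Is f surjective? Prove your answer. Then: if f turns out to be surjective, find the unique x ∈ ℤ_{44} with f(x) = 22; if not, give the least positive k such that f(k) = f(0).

Since gcd(17, 44) = 1, 17 is invertible modulo 44. Euclid's algorithm: 44 = 2·17 + 10, 17 = 1·10 + 7, 10 = 1·7 + 3, 7 = 2·3 + 1; back-substituting gives 1 = 13·17 − 5·44, so 17⁻¹ ≡ 13 (mod 44).
For any y ∈ ℤ_{44}, x = 13(y − 35) mod 44 satisfies f(x) = 17·13(y − 35) + 35 ≡ y (since 17·13 ≡ 1 mod 44). So every y has a preimage.
Therefore f is surjective.
Since f is surjective, we compute f⁻¹(22): solve 17x + 35 ≡ 22 (mod 44), i.e. 17x ≡ 31 (mod 44).
Multiplying by 17⁻¹ = 13 gives x ≡ 13·31 = 403 = 9·44 + 7 ≡ 7 (mod 44).
Check: f(7) = 17·7 + 35 = 154 = 3·44 + 22 ≡ 22 (mod 44).

7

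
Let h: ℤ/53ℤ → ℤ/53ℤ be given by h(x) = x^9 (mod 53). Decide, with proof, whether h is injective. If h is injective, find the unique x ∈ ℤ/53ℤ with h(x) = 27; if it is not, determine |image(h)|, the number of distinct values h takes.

33

Since 53 is prime, the nonzero elements of ℤ/53ℤ form a cyclic group of order 52.
As gcd(9, 52) = 1, raising to the 9th power is a bijection on this group: if u^9 ≡ v^9 then (uv^{−1})^9 = 1, and the only element of order dividing gcd(9, 52) = 1 is 1, so u = v.
With h(0) = 0 this makes h injective on all of ℤ/53ℤ, hence bijective (finite equal-size domain and codomain). In particular h is injective.
Since h is injective, we find the preimage of 27. The inverse of x ↦ x^9 on (ℤ/53ℤ)^× is x ↦ x^29, because 9·29 = 261 = 5·52 + 1 ≡ 1 (mod 52) and x^{52} = 1 for x ≠ 0 (Fermat). So h⁻¹(27) = 27^29 mod 53.
Repeated squaring mod 53: 27^1 ≡ 27, 27^2 ≡ 27² = 729 ≡ 40, 27^4 ≡ 40² = 1600 ≡ 10, 27^8 ≡ 10² = 100 ≡ 47, 27^16 ≡ 47² = 2209 ≡ 36. Since 29 = 16 + 8 + 4 + 1, 27^29 ≡ 36·47·10·27: 36·47 = 1692 ≡ 49, then 49·10 = 490 ≡ 13, then 13·27 = 351 ≡ 33. So 27^29 ≡ 33 (mod 53).
Hence h⁻¹(27) = 33.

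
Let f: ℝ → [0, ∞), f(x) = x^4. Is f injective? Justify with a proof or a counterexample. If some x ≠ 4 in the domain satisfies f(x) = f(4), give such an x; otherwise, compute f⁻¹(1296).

-4

f(4) = 256 = (−4)^4 = f(−4) (since 4 is even), with 4 ≠ −4. So f is not injective.
For the follow-up, such an x exists: taking x = −4 ∈ ℝ gives f(−4) = 256 = f(4) with −4 ≠ 4.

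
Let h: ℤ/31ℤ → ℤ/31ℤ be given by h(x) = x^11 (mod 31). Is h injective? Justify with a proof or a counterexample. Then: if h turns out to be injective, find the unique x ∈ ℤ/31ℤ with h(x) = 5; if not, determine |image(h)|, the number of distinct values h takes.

25

Since 31 is prime, the nonzero elements of ℤ/31ℤ form a cyclic group of order 30.
As gcd(11, 30) = 1, raising to the 11th power is a bijection on this group: if a^11 ≡ b^11 then (ab^{−1})^11 = 1, and the only element of order dividing gcd(11, 30) = 1 is 1, so a = b.
With h(0) = 0 this makes h injective on all of ℤ/31ℤ, hence bijective (finite equal-size domain and codomain). In particular h is injective.
Since h is injective, we find the preimage of 5. The inverse of x ↦ x^11 on (ℤ/31ℤ)^× is x ↦ x^11, because 11·11 = 121 = 4·30 + 1 ≡ 1 (mod 30) and x^{30} = 1 for x ≠ 0 (Fermat). So h⁻¹(5) = 5^11 mod 31.
Repeated squaring mod 31: 5^1 ≡ 5, 5^2 ≡ 5² = 25, 5^4 ≡ 25² = 625 ≡ 5, 5^8 ≡ 5² = 25. Since 11 = 8 + 2 + 1, 5^11 ≡ 25·25·5: 25·25 = 625 ≡ 5, then 5·5 = 25. So 5^11 ≡ 25 (mod 31).
Hence h⁻¹(5) = 25.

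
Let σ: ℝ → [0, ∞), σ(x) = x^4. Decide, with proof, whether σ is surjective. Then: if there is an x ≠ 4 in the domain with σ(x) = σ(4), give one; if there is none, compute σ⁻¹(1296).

-4

For any y ∈ [0, ∞), x = y^{1/4} ∈ ℝ satisfies x^4 = y, so σ is surjective.
For the follow-up, such an x exists: taking x = −4 ∈ ℝ gives σ(−4) = 256 = σ(4) with −4 ≠ 4.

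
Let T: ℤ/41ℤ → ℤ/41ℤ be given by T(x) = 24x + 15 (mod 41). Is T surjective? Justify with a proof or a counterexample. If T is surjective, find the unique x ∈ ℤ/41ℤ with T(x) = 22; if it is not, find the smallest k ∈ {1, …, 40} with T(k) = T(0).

2

Recall that surjectivity means every element of the codomain has a preimage under T.
Since gcd(24, 41) = 1, 24 is invertible modulo 41. Euclid's algorithm: 41 = 1·24 + 17, 24 = 1·17 + 7, 17 = 2·7 + 3, 7 = 2·3 + 1; back-substituting gives 1 = 12·24 − 7·41, so 24⁻¹ ≡ 12 (mod 41).
For any y ∈ ℤ/41ℤ, x = 12(y − 15) mod 41 satisfies T(x) = 24·12(y − 15) + 15 ≡ y (since 24·12 ≡ 1 mod 41). So every y has a preimage.
Therefore T is surjective.
Since T is surjective, we find T⁻¹(22): we need 24x ≡ 22 − 15 ≡ 7 (mod 41). Using 24⁻¹ = 12: x ≡ 12·7 = 84 = 2·41 + 2, so x = 2.
Check: T(2) = 24·2 + 15 = 63 = 1·41 + 22 ≡ 22 (mod 41).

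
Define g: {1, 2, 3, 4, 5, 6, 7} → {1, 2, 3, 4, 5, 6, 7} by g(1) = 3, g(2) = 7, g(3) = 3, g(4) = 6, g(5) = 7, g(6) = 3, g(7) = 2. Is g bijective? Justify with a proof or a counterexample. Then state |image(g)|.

g(1) = 3 = g(3) with 1 ≠ 3, so g is not injective, hence not bijective.
The image of g is {2, 3, 6, 7}, which has 4 elements.

4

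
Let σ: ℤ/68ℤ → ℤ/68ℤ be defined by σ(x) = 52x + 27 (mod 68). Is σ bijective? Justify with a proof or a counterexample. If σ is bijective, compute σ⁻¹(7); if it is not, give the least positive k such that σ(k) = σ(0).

17

We have gcd(52, 68) = 4 > 1. Taking u = 0 and v = 17: σ(0) = 27 and σ(17) = 52·17 + 27 = 911 ≡ 27 (mod 68).
So σ(0) = σ(17) while 0 ≠ 17, hence σ is not injective, hence not bijective.
Since σ is not bijective, we find the least positive k with σ(k) = σ(0): this means 52k ≡ 0 (mod 68), i.e. 68 ∣ 52k. Since gcd(52, 68) = 4, dividing through by 4 this holds exactly when 17 ∣ 13k, and as gcd(13, 17) = 1, exactly when 17 ∣ k.
The smallest positive such k is 17.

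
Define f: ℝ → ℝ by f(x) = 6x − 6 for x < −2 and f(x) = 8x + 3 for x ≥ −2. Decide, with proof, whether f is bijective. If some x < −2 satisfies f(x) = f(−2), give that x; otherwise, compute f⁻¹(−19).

-13/6

Both pieces are strictly increasing (slopes 6 and 8), so each is injective on its own interval.
The left piece maps (−∞, −2) onto (−∞, −18); the right piece maps [−2, ∞) onto [−13, ∞).
The images leave a gap (−18 has no preimage), so f is not surjective, hence not bijective.
Because the two images are disjoint, no x < −2 has f(x) = f(−2), so we compute f⁻¹(−19): −19 lies in (−∞, −18), so solve 6x − 6 = −19: x = (−19 + 6)/6 = −13/6.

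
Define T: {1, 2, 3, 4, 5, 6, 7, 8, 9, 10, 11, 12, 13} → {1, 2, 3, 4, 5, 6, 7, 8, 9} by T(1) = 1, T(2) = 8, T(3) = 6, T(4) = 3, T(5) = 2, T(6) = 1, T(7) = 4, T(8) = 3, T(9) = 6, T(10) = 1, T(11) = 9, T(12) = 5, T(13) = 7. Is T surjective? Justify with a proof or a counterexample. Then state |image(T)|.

9

Every element of the codomain has a preimage: 1 = T(1), 2 = T(5), 3 = T(4), 4 = T(7), 5 = T(12), 6 = T(3), 7 = T(13), 8 = T(2), 9 = T(11).
Hence T is surjective.
The image of T is {1, 2, 3, 4, 5, 6, 7, 8, 9}, which has 9 elements.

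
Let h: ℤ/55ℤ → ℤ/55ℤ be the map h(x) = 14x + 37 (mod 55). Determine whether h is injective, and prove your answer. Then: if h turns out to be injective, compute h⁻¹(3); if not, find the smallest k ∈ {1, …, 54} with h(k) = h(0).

Suppose h(s) = h(t) in ℤ/55ℤ. Then 14s + 37 ≡ 14t + 37 (mod 55), therefore 14(s − t) ≡ 0 (mod 55).
Since gcd(14, 55) = 1, 14 is invertible modulo 55, so s − t ≡ 0 (mod 55), i.e. s = t.
So h is injective.
We now compute 14⁻¹ mod 55 explicitly. Euclid's algorithm: 55 = 3·14 + 13, 14 = 1·13 + 1; back-substituting gives 1 = 4·14 − 1·55, so 14⁻¹ ≡ 4 (mod 55).
Since h is injective, we compute h⁻¹(3): solve 14x + 37 ≡ 3 (mod 55), i.e. 14x ≡ 21 (mod 55).
Multiplying by 14⁻¹ = 4 gives x ≡ 4·21 = 84 = 1·55 + 29 ≡ 29 (mod 55).
Check: h(29) = 14·29 + 37 = 443 = 8·55 + 3 ≡ 3 (mod 55).

29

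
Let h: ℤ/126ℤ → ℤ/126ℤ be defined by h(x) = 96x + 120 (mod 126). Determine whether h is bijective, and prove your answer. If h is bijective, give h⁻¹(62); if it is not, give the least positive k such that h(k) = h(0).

21

Recall: injectivity means: for all x_1, x_2 in the domain, h(x_1) = h(x_2) implies x_1 = x_2.
We have gcd(96, 126) = 6 > 1. Taking x_1 = 0 and x_2 = 21: h(0) = 120 and h(21) = 96·21 + 120 = 2136 ≡ 120 (mod 126).
So h(0) = h(21) while 0 ≠ 21, so h is not injective, hence not bijective.
Since h is not bijective, we find the least positive k with h(k) = h(0): this means 96k ≡ 0 (mod 126), i.e. 126 ∣ 96k. Since gcd(96, 126) = 6, dividing through by 6 this holds exactly when 21 ∣ 16k, and as gcd(16, 21) = 1, exactly when 21 ∣ k.
The smallest positive such k is 21.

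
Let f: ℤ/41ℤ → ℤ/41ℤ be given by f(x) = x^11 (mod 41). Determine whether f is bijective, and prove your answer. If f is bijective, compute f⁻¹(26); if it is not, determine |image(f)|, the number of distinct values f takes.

Since 41 is prime, the nonzero elements of ℤ/41ℤ form a cyclic group of order 40.
As gcd(11, 40) = 1, raising to the 11th power is a bijection on this group: if u^11 ≡ v^11 then (uv^{−1})^11 = 1, and the only element of order dividing gcd(11, 40) = 1 is 1, so u = v.
With f(0) = 0 this makes f injective on all of ℤ/41ℤ, hence bijective (finite equal-size domain and codomain). In particular f is bijective.
Since f is bijective, we find the preimage of 26. The inverse of x ↦ x^11 on (ℤ/41ℤ)^× is x ↦ x^11, because 11·11 = 121 = 3·40 + 1 ≡ 1 (mod 40) and x^{40} = 1 for x ≠ 0 (Fermat). So f⁻¹(26) = 26^11 mod 41.
Repeated squaring mod 41: 26^1 ≡ 26, 26^2 ≡ 26² = 676 ≡ 20, 26^4 ≡ 20² = 400 ≡ 31, 26^8 ≡ 31² = 961 ≡ 18. Since 11 = 8 + 2 + 1, 26^11 ≡ 18·20·26: 18·20 = 360 ≡ 32, then 32·26 = 832 ≡ 12. So 26^11 ≡ 12 (mod 41).
Hence f⁻¹(26) = 12.

12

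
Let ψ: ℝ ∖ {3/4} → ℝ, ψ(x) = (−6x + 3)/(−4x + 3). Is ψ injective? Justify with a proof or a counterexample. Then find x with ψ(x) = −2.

9/14

Suppose ψ(s) = ψ(t). Cross-multiplying: (−6s + 3)(−4t + 3) = (−6t + 3)(−4s + 3).
Expanding both sides and cancelling the symmetric terms leaves −6·(s − t) = 0. Since −6 ≠ 0, s = t. Thus ψ is injective.
Solving ψ(x) = −2: cross-multiplying gives −6x + 3 = −2(−4x + 3), which rearranges to −14x = −9, so x = 9/14.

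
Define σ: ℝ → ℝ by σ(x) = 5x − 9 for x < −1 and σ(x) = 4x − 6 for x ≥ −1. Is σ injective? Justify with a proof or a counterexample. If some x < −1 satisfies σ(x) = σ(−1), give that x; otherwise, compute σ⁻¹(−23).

Both pieces are strictly increasing (slopes 5 and 4), so each is injective on its own interval.
The left piece maps (−∞, −1) onto (−∞, −14); the right piece maps [−1, ∞) onto [−10, ∞).
These images are disjoint, so no value is attained by both pieces. Thus σ is injective.
Because the two images are disjoint, no x < −1 has σ(x) = σ(−1), so we compute σ⁻¹(−23): −23 lies in (−∞, −14), so solve 5x − 9 = −23: x = (−23 + 9)/5 = −14/5.

-14/5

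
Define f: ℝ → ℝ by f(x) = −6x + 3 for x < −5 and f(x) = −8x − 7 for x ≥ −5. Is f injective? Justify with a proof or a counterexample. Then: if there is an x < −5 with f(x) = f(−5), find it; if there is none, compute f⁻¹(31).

Both pieces are strictly decreasing (slopes −6 and −8), so each is injective on its own interval.
The left piece maps (−∞, −5) onto (33, ∞); the right piece maps [−5, ∞) onto (−∞, 33].
These images are disjoint, so no value is attained by both pieces. So f is injective.
Because the two images are disjoint, no x < −5 has f(x) = f(−5), so we compute f⁻¹(31): 31 lies in (−∞, 33], so solve −8x − 7 = 31: x = (31 + 7)/(−8) = −19/4.

-19/4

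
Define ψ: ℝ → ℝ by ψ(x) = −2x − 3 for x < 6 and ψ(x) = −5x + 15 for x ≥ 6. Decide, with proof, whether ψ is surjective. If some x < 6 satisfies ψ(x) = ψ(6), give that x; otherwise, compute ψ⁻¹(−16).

Both pieces are strictly decreasing (slopes −2 and −5), so each is injective on its own interval.
The left piece maps (−∞, 6) onto (−15, ∞); the right piece maps [6, ∞) onto (−∞, −15].
These images together cover ℝ, so ψ is surjective.
Because the two images are disjoint, no x < 6 has ψ(x) = ψ(6), so we compute ψ⁻¹(−16): −16 lies in (−∞, −15], so solve −5x + 15 = −16: x = (−16 − 15)/(−5) = 31/5.

31/5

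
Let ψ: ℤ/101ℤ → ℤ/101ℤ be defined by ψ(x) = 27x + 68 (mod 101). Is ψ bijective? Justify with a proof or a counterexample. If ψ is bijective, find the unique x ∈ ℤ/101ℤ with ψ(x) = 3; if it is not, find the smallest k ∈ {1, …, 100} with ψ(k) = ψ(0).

35

Recall: injectivity means: for all x_1, x_2 in the domain, ψ(x_1) = ψ(x_2) implies x_1 = x_2.
If ψ(x_1) = ψ(x_2), then 27x_1 ≡ 27x_2 (mod 101). Because gcd(27, 101) = 1, we may cancel 27 to get x_1 ≡ x_2 (mod 101).
We now compute 27⁻¹ mod 101 explicitly. Euclid's algorithm: 101 = 3·27 + 20, 27 = 1·20 + 7, 20 = 2·7 + 6, 7 = 1·6 + 1; back-substituting gives 1 = 15·27 − 4·101, so 27⁻¹ ≡ 15 (mod 101).
For any y ∈ ℤ/101ℤ, x = 15(y − 68) mod 101 satisfies ψ(x) = 27·15(y − 68) + 68 ≡ y (since 27·15 ≡ 1 mod 101). So every y has a preimage.
Thus ψ is bijective.
Since ψ is bijective, we compute ψ⁻¹(3): solve 27x + 68 ≡ 3 (mod 101), i.e. 27x ≡ 36 (mod 101).
Multiplying by 27⁻¹ = 15 gives x ≡ 15·36 = 540 = 5·101 + 35 ≡ 35 (mod 101).
Check: ψ(35) = 27·35 + 68 = 1013 = 10·101 + 3 ≡ 3 (mod 101).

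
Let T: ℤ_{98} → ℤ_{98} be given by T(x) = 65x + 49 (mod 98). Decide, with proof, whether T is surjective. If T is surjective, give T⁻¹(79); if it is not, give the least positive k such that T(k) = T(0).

8

Since gcd(65, 98) = 1, 65 is invertible modulo 98. Euclid's algorithm: 98 = 1·65 + 33, 65 = 1·33 + 32, 33 = 1·32 + 1; back-substituting gives 1 = 95·65 − 63·98, so 65⁻¹ ≡ 95 (mod 98).
For any y ∈ ℤ_{98}, x = 95(y − 49) mod 98 satisfies T(x) = 65·95(y − 49) + 49 ≡ y (since 65·95 ≡ 1 mod 98). So every y has a preimage.
Thus T is surjective.
Since T is surjective, we find T⁻¹(79): we need 65x ≡ 79 − 49 ≡ 30 (mod 98). Using 65⁻¹ = 95: x ≡ 95·30 = 2850 = 29·98 + 8, so x = 8.
Check: T(8) = 65·8 + 49 = 569 = 5·98 + 79 ≡ 79 (mod 98).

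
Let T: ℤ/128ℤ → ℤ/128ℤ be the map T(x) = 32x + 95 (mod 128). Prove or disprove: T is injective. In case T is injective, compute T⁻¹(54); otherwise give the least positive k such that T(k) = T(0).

4

We have gcd(32, 128) = 32 > 1. Taking u = 0 and v = 4: T(0) = 95 and T(4) = 32·4 + 95 = 223 ≡ 95 (mod 128).
So T(0) = T(4) while 0 ≠ 4, thus T is not injective.
Since T is not injective, we find the least positive k with T(k) = T(0): this means 32k ≡ 0 (mod 128), i.e. 128 ∣ 32k. Since gcd(32, 128) = 32, dividing through by 32 this holds exactly when 4 ∣ k.
The smallest positive such k is 4.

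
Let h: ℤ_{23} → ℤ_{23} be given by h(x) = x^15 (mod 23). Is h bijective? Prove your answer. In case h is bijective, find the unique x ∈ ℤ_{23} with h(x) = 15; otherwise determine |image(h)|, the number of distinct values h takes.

17

Since 23 is prime, the nonzero elements of ℤ_{23} form a cyclic group of order 22.
As gcd(15, 22) = 1, raising to the 15th power is a bijection on this group: if a^15 ≡ b^15 then (ab^{−1})^15 = 1, and the only element of order dividing gcd(15, 22) = 1 is 1, so a = b.
With h(0) = 0 this makes h injective on all of ℤ_{23}, hence bijective (finite equal-size domain and codomain). In particular h is bijective.
Since h is bijective, we find the preimage of 15. The inverse of x ↦ x^15 on (ℤ_{23})^× is x ↦ x^3, because 15·3 = 45 = 2·22 + 1 ≡ 1 (mod 22) and x^{22} = 1 for x ≠ 0 (Fermat). So h⁻¹(15) = 15^3 mod 23.
Repeated squaring mod 23: 15^1 ≡ 15, 15^2 ≡ 15² = 225 ≡ 18. Since 3 = 2 + 1, 15^3 ≡ 18·15: 18·15 = 270 ≡ 17. So 15^3 ≡ 17 (mod 23).
Hence h⁻¹(15) = 17.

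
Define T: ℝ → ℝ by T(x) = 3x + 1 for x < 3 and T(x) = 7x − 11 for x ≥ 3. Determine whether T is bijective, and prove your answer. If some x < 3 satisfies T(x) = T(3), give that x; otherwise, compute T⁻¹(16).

Both pieces are strictly increasing (slopes 3 and 7), so each is injective on its own interval.
The left piece maps (−∞, 3) onto (−∞, 10); the right piece maps [3, ∞) onto [10, ∞).
Since 10 = 10, the images partition ℝ: T is injective and surjective, hence bijective.
Because the two images are disjoint, no x < 3 has T(x) = T(3), so we compute T⁻¹(16): 16 lies in [10, ∞), so solve 7x − 11 = 16: x = (16 + 11)/7 = 27/7.

27/7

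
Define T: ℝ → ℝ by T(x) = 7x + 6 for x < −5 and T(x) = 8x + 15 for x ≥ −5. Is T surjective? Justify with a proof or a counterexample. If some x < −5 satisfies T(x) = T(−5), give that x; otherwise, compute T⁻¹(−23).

-19/4

Both pieces are strictly increasing (slopes 7 and 8), so each is injective on its own interval.
The left piece maps (−∞, −5) onto (−∞, −29); the right piece maps [−5, ∞) onto [−25, ∞).
The union (−∞, −29) ∪ [−25, ∞) omits the interval between −29 and −25; in particular −29 has no preimage. So T is not surjective.
Because the two images are disjoint, no x < −5 has T(x) = T(−5), so we compute T⁻¹(−23): −23 lies in [−25, ∞), so solve 8x + 15 = −23: x = (−23 − 15)/8 = −19/4.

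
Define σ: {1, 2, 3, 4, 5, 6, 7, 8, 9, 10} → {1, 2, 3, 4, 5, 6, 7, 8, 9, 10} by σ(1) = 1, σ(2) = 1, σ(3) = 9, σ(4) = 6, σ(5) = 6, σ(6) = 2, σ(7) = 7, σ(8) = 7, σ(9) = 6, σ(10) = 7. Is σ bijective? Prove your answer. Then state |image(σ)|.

σ(1) = 1 = σ(2) with 1 ≠ 2, so σ is not injective, hence not bijective.
The image of σ is {1, 2, 6, 7, 9}, which has 5 elements.

5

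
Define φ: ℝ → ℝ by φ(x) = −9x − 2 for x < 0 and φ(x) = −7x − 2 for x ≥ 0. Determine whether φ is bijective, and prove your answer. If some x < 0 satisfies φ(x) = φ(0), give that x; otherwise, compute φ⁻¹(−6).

Both pieces are strictly decreasing (slopes −9 and −7), so each is injective on its own interval.
The left piece maps (−∞, 0) onto (−2, ∞); the right piece maps [0, ∞) onto (−∞, −2].
Since −2 = −2, the images partition ℝ: φ is injective and surjective, hence bijective.
Because the two images are disjoint, no x < 0 has φ(x) = φ(0), so we compute φ⁻¹(−6): −6 lies in (−∞, −2], so solve −7x − 2 = −6: x = (−6 + 2)/(−7) = 4/7.

4/7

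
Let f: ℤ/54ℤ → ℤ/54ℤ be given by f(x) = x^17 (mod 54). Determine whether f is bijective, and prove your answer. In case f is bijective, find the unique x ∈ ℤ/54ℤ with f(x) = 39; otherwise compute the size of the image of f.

f(0) = 0^17 = 0.
f(6): Repeated squaring mod 54: 6^1 ≡ 6, 6^2 ≡ 6² = 36, 6^4 ≡ 36² = 1296 ≡ 0, 6^8 ≡ 0² = 0, 6^16 ≡ 0² = 0. Since 17 = 16 + 1, 6^17 ≡ 0·6: 0·6 = 0. So 6^17 ≡ 0 (mod 54).
So f(0) = f(6) = 0 while 0 ≠ 6, thus f is not injective, hence not bijective.
Since f is not bijective, we determine |image(f)|. Computing x^17 mod 54 for each x (by repeated squaring, reducing mod 54 at every step), the values f(0), f(1), …, f(53) are: 0, 1, 14, 27, 34, 11, 0, 31, 44, 27, 46, 5, 0, 25, 2, 27, 22, 35, 0, 37, 50, 27, 16, 47, 0, 13, 26, 27, 28, 41, 0, 7, 38, 27, 4, 17, 0, 19, 32, 27, 52, 29, 0, 49, 8, 27, 10, 23, 0, 43, 20, 27, 40, 53.
The distinct values are {0, 1, 2, 4, 5, 7, 8, 10, 11, 13, 14, 16, 17, 19, 20, 22, 23, 25, 26, 27, 28, 29, 31, 32, 34, 35, 37, 38, 40, 41, 43, 44, 46, 47, 49, 50, 52, 53}; there are 38 of them.

38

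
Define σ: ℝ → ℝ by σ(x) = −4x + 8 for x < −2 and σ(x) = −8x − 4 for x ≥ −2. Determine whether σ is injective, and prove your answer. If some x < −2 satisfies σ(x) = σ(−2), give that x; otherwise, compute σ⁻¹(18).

-5/2

Both pieces are strictly decreasing (slopes −4 and −8), so each is injective on its own interval.
The left piece maps (−∞, −2) onto (16, ∞); the right piece maps [−2, ∞) onto (−∞, 12].
These images are disjoint, so no value is attained by both pieces. So σ is injective.
Because the two images are disjoint, no x < −2 has σ(x) = σ(−2), so we compute σ⁻¹(18): 18 lies in (16, ∞), so solve −4x + 8 = 18: x = (18 − 8)/(−4) = −5/2.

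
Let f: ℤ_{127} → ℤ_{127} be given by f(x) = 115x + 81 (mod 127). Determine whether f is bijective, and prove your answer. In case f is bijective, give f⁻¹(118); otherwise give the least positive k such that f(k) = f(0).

71

By definition, injectivity means: for all u, v in the domain, f(u) = f(v) implies u = v.
Suppose f(u) = f(v) in ℤ_{127}. Then 115u + 81 ≡ 115v + 81 (mod 127), thus 115(u − v) ≡ 0 (mod 127).
Since gcd(115, 127) = 1, 115 is invertible modulo 127, therefore u − v ≡ 0 (mod 127), i.e. u = v.
We now compute 115⁻¹ mod 127 explicitly. Euclid's algorithm: 127 = 1·115 + 12, 115 = 9·12 + 7, 12 = 1·7 + 5, 7 = 1·5 + 2, 5 = 2·2 + 1; back-substituting gives 1 = 74·115 − 67·127, so 115⁻¹ ≡ 74 (mod 127).
For any y ∈ ℤ_{127}, x = 74(y − 81) mod 127 satisfies f(x) = 115·74(y − 81) + 81 ≡ y (since 115·74 ≡ 1 mod 127). So every y has a preimage.
So f is bijective.
Since f is bijective, we compute f⁻¹(118): solve 115x + 81 ≡ 118 (mod 127), i.e. 115x ≡ 37 (mod 127).
Multiplying by 115⁻¹ = 74 gives x ≡ 74·37 = 2738 = 21·127 + 71 ≡ 71 (mod 127).
Check: f(71) = 115·71 + 81 = 8246 = 64·127 + 118 ≡ 118 (mod 127).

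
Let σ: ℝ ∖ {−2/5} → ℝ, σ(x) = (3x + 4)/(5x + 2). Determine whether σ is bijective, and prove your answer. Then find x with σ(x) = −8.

If σ(x) = 3/5, cross-multiplying gives 5(3x + 4) = 3(5x + 2), which simplifies to 20 = 6 — false.  So 3/5 has no preimage and σ is not surjective.
Hence σ is not bijective.
Solving σ(x) = −8: cross-multiplying gives 3x + 4 = −8(5x + 2), which rearranges to 43x = −20, so x = −20/43.

-20/43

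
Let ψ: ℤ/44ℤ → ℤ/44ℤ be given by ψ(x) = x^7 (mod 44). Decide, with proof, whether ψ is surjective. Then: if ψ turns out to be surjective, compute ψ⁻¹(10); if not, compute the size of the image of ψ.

ψ(0) = 0^7 = 0.
ψ(22): Repeated squaring mod 44: 22^1 ≡ 22, 22^2 ≡ 22² = 484 ≡ 0, 22^4 ≡ 0² = 0. Since 7 = 4 + 2 + 1, 22^7 ≡ 0·0·22: 0·0 = 0, then 0·22 = 0. So 22^7 ≡ 0 (mod 44).
So ψ(0) = ψ(22) = 0 while 0 ≠ 22, thus ψ is not injective.
A non-injective map from the 44-element set ℤ/44ℤ to itself takes at most 43 distinct values, so it cannot be surjective. So ψ is not surjective.
Since ψ is not surjective, we determine |image(ψ)|. Computing x^7 mod 44 for each x (by repeated squaring, reducing mod 44 at every step), the values ψ(0), ψ(1), …, ψ(43) are: 0, 1, 40, 31, 16, 25, 8, 39, 24, 37, 32, 11, 12, 29, 20, 27, 36, 41, 28, 35, 4, 21, 0, 23, 40, 9, 16, 3, 8, 17, 24, 15, 32, 33, 12, 7, 20, 5, 36, 19, 28, 13, 4, 43.
The distinct values are {0, 1, 3, 4, 5, 7, 8, 9, 11, 12, 13, 15, 16, 17, 19, 20, 21, 23, 24, 25, 27, 28, 29, 31, 32, 33, 35, 36, 37, 39, 40, 41, 43}; there are 33 of them.

33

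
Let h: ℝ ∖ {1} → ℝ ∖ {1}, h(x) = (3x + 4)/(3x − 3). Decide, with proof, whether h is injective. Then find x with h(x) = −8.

20/27

Suppose h(s) = h(t). Cross-multiplying: (3s + 4)(3t − 3) = (3t + 4)(3s − 3).
Expanding both sides and cancelling the symmetric terms leaves −21·(s − t) = 0. Since −21 ≠ 0, s = t. Hence h is injective.
Solving h(x) = −8: cross-multiplying gives 3x + 4 = −8(3x − 3), which rearranges to 27x = 20, so x = 20/27.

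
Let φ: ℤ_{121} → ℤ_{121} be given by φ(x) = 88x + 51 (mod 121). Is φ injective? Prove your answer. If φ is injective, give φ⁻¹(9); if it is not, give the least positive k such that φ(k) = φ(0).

11

We have gcd(88, 121) = 11 > 1. Taking s = 0 and t = 11: φ(0) = 51 and φ(11) = 88·11 + 51 = 1019 ≡ 51 (mod 121).
So φ(0) = φ(11) while 0 ≠ 11, so φ is not injective.
Since φ is not injective, we find the least positive k with φ(k) = φ(0): this means 88k ≡ 0 (mod 121), i.e. 121 ∣ 88k. Since gcd(88, 121) = 11, dividing through by 11 this holds exactly when 11 ∣ 8k, and as gcd(8, 11) = 1, exactly when 11 ∣ k.
The smallest positive such k is 11.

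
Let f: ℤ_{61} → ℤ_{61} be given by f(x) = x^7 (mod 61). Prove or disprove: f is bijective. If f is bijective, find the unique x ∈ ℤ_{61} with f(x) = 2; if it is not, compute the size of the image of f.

43

Since 61 is prime, the nonzero elements of ℤ_{61} form a cyclic group of order 60.
As gcd(7, 60) = 1, raising to the 7th power is a bijection on this group: if u^7 ≡ v^7 then (uv^{−1})^7 = 1, and the only element of order dividing gcd(7, 60) = 1 is 1, so u = v.
With f(0) = 0 this makes f injective on all of ℤ_{61}, hence bijective (finite equal-size domain and codomain). In particular f is bijective.
Since f is bijective, we find the preimage of 2. The inverse of x ↦ x^7 on (ℤ_{61})^× is x ↦ x^43, because 7·43 = 301 = 5·60 + 1 ≡ 1 (mod 60) and x^{60} = 1 for x ≠ 0 (Fermat). So f⁻¹(2) = 2^43 mod 61.
Repeated squaring mod 61: 2^1 ≡ 2, 2^2 ≡ 2² = 4, 2^4 ≡ 4² = 16, 2^8 ≡ 16² = 256 ≡ 12, 2^16 ≡ 12² = 144 ≡ 22, 2^32 ≡ 22² = 484 ≡ 57. Since 43 = 32 + 8 + 2 + 1, 2^43 ≡ 57·12·4·2: 57·12 = 684 ≡ 13, then 13·4 = 52, then 52·2 = 104 ≡ 43. So 2^43 ≡ 43 (mod 61).
Hence f⁻¹(2) = 43.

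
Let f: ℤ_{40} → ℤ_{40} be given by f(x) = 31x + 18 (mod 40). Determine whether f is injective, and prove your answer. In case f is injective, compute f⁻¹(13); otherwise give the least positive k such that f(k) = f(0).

5

If f(x_1) = f(x_2), then 31x_1 ≡ 31x_2 (mod 40). Because gcd(31, 40) = 1, we may cancel 31 to get x_1 ≡ x_2 (mod 40).
Hence f is injective.
We now compute 31⁻¹ mod 40 explicitly. Euclid's algorithm: 40 = 1·31 + 9, 31 = 3·9 + 4, 9 = 2·4 + 1; back-substituting gives 1 = 31·31 − 24·40, so 31⁻¹ ≡ 31 (mod 40).
Since f is injective, we find f⁻¹(13): we need 31x ≡ 13 − 18 ≡ 35 (mod 40). Using 31⁻¹ = 31: x ≡ 31·35 = 1085 = 27·40 + 5, so x = 5.
Check: f(5) = 31·5 + 18 = 173 = 4·40 + 13 ≡ 13 (mod 40).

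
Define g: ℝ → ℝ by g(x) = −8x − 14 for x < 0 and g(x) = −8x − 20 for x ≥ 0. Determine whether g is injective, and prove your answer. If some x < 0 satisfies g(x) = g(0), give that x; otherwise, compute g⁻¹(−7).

-7/8

Both pieces are strictly decreasing (slopes −8 and −8), so each is injective on its own interval.
The left piece maps (−∞, 0) onto (−14, ∞); the right piece maps [0, ∞) onto (−∞, −20].
These images are disjoint, so no value is attained by both pieces. Hence g is injective.
Because the two images are disjoint, no x < 0 has g(x) = g(0), so we compute g⁻¹(−7): −7 lies in (−14, ∞), so solve −8x − 14 = −7: x = (−7 + 14)/(−8) = −7/8.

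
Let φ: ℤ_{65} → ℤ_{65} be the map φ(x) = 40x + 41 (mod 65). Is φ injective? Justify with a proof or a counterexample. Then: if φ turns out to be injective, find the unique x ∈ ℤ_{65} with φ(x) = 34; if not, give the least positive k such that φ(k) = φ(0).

13

Recall that φ is injective when φ(a) = φ(b) forces a = b.
We have gcd(40, 65) = 5 > 1. Taking a = 0 and b = 13: φ(0) = 41 and φ(13) = 40·13 + 41 = 561 ≡ 41 (mod 65).
So φ(0) = φ(13) while 0 ≠ 13, so φ is not injective.
Since φ is not injective, we find the least positive k with φ(k) = φ(0): this means 40k ≡ 0 (mod 65), i.e. 65 ∣ 40k. Since gcd(40, 65) = 5, dividing through by 5 this holds exactly when 13 ∣ 8k, and as gcd(8, 13) = 1, exactly when 13 ∣ k.
The smallest positive such k is 13.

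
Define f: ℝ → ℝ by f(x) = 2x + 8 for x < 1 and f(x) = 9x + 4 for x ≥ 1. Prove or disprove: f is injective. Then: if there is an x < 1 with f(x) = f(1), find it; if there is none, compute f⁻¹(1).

Both pieces are strictly increasing (slopes 2 and 9), so each is injective on its own interval.
The left piece maps (−∞, 1) onto (−∞, 10); the right piece maps [1, ∞) onto [13, ∞).
These images are disjoint, so no value is attained by both pieces. Thus f is injective.
Because the two images are disjoint, no x < 1 has f(x) = f(1), so we compute f⁻¹(1): 1 lies in (−∞, 10), so solve 2x + 8 = 1: x = (1 − 8)/2 = −7/2.

-7/2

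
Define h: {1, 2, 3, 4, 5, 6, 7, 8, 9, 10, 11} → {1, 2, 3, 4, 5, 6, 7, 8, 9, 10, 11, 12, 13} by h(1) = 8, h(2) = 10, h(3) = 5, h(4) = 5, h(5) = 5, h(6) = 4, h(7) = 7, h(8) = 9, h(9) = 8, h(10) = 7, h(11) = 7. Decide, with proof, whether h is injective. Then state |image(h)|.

h(3) = 5 = h(4) with 3 ≠ 4, so h is not injective.
The image of h is {4, 5, 7, 8, 9, 10}, which has 6 elements.

6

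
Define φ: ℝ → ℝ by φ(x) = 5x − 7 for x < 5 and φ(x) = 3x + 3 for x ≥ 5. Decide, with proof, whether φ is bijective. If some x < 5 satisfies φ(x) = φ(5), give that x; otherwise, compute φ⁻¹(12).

Both pieces are strictly increasing (slopes 5 and 3), so each is injective on its own interval.
The left piece maps (−∞, 5) onto (−∞, 18); the right piece maps [5, ∞) onto [18, ∞).
Since 18 = 18, the images partition ℝ: φ is injective and surjective, hence bijective.
Because the two images are disjoint, no x < 5 has φ(x) = φ(5), so we compute φ⁻¹(12): 12 lies in (−∞, 18), so solve 5x − 7 = 12: x = (12 + 7)/5 = 19/5.

19/5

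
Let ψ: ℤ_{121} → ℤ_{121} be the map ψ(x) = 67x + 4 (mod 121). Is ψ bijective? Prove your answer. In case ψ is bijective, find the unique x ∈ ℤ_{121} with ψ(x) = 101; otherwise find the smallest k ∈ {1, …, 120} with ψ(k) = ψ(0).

108

If ψ(u) = ψ(v), then 67u ≡ 67v (mod 121). Because gcd(67, 121) = 1, we may cancel 67 to get u ≡ v (mod 121).
We now compute 67⁻¹ mod 121 explicitly. Euclid's algorithm: 121 = 1·67 + 54, 67 = 1·54 + 13, 54 = 4·13 + 2, 13 = 6·2 + 1; back-substituting gives 1 = 56·67 − 31·121, so 67⁻¹ ≡ 56 (mod 121).
Then y ↦ 56(y − 4) is a two-sided inverse to ψ, so every y ∈ ℤ_{121} has a preimage.
Thus ψ is bijective.
Since ψ is bijective, we find ψ⁻¹(101): we need 67x ≡ 101 − 4 ≡ 97 (mod 121). Using 67⁻¹ = 56: x ≡ 56·97 = 5432 = 44·121 + 108, so x = 108.
Check: ψ(108) = 67·108 + 4 = 7240 = 59·121 + 101 ≡ 101 (mod 121).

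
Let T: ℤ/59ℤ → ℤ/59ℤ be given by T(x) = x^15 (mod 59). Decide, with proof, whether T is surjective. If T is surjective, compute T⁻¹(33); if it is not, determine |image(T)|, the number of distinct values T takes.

32

Since 59 is prime, the nonzero elements of ℤ/59ℤ form a cyclic group of order 58.
As gcd(15, 58) = 1, raising to the 15th power is a bijection on this group: if s^15 ≡ t^15 then (st^{−1})^15 = 1, and the only element of order dividing gcd(15, 58) = 1 is 1, so s = t.
With T(0) = 0 this makes T injective on all of ℤ/59ℤ, hence bijective (finite equal-size domain and codomain). In particular T is surjective.
Since T is surjective, we find the preimage of 33. The inverse of x ↦ x^15 on (ℤ/59ℤ)^× is x ↦ x^31, because 15·31 = 465 = 8·58 + 1 ≡ 1 (mod 58) and x^{58} = 1 for x ≠ 0 (Fermat). So T⁻¹(33) = 33^31 mod 59.
Repeated squaring mod 59: 33^1 ≡ 33, 33^2 ≡ 33² = 1089 ≡ 27, 33^4 ≡ 27² = 729 ≡ 21, 33^8 ≡ 21² = 441 ≡ 28, 33^16 ≡ 28² = 784 ≡ 17. Since 31 = 16 + 8 + 4 + 2 + 1, 33^31 ≡ 17·28·21·27·33: 17·28 = 476 ≡ 4, then 4·21 = 84 ≡ 25, then 25·27 = 675 ≡ 26, then 26·33 = 858 ≡ 32. So 33^31 ≡ 32 (mod 59).
Hence T⁻¹(33) = 32.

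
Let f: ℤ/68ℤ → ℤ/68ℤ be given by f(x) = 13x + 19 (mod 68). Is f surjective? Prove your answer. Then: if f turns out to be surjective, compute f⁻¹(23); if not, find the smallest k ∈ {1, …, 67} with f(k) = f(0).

16

Since gcd(13, 68) = 1, 13 is invertible modulo 68. Euclid's algorithm: 68 = 5·13 + 3, 13 = 4·3 + 1; back-substituting gives 1 = 21·13 − 4·68, so 13⁻¹ ≡ 21 (mod 68).
For any y ∈ ℤ/68ℤ, x = 21(y − 19) mod 68 satisfies f(x) = 13·21(y − 19) + 19 ≡ y (since 13·21 ≡ 1 mod 68). So every y has a preimage.
Therefore f is surjective.
Since f is surjective, we find f⁻¹(23): we need 13x ≡ 23 − 19 ≡ 4 (mod 68). Using 13⁻¹ = 21: x ≡ 21·4 = 84 = 1·68 + 16, so x = 16.
Check: f(16) = 13·16 + 19 = 227 = 3·68 + 23 ≡ 23 (mod 68).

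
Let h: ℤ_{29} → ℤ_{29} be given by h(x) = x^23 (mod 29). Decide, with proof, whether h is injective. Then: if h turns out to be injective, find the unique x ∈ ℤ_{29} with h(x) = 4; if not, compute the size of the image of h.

5

Since 29 is prime, the nonzero elements of ℤ_{29} form a cyclic group of order 28.
As gcd(23, 28) = 1, raising to the 23rd power is a bijection on this group: if x_1^23 ≡ x_2^23 then (x_1x_2^{−1})^23 = 1, and the only element of order dividing gcd(23, 28) = 1 is 1, so x_1 = x_2.
With h(0) = 0 this makes h injective on all of ℤ_{29}, hence bijective (finite equal-size domain and codomain). In particular h is injective.
Since h is injective, we find the preimage of 4. The inverse of x ↦ x^23 on (ℤ_{29})^× is x ↦ x^11, because 23·11 = 253 = 9·28 + 1 ≡ 1 (mod 28) and x^{28} = 1 for x ≠ 0 (Fermat). So h⁻¹(4) = 4^11 mod 29.
Repeated squaring mod 29: 4^1 ≡ 4, 4^2 ≡ 4² = 16, 4^4 ≡ 16² = 256 ≡ 24, 4^8 ≡ 24² = 576 ≡ 25. Since 11 = 8 + 2 + 1, 4^11 ≡ 25·16·4: 25·16 = 400 ≡ 23, then 23·4 = 92 ≡ 5. So 4^11 ≡ 5 (mod 29).
Hence h⁻¹(4) = 5.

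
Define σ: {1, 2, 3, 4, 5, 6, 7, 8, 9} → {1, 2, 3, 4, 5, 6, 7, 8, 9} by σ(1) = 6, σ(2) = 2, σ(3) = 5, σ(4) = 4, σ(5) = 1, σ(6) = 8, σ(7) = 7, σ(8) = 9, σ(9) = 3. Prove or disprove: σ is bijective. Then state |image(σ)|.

9

The values 6, 2, 5, 4, 1, 8, 7, 9, 3 are a permutation of {1, 2, 3, 4, 5, 6, 7, 8, 9}: each element appears exactly once.
So σ is injective and surjective, hence bijective.
The image of σ is {1, 2, 3, 4, 5, 6, 7, 8, 9}, which has 9 elements.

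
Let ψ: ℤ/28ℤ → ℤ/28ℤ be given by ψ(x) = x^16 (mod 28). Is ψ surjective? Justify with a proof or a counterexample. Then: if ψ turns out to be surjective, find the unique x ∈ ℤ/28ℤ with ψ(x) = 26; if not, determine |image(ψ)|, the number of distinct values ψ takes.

ψ(6): Repeated squaring mod 28: 6^1 ≡ 6, 6^2 ≡ 6² = 36 ≡ 8, 6^4 ≡ 8² = 64 ≡ 8, 6^8 ≡ 8² = 64 ≡ 8, 6^16 ≡ 8² = 64 ≡ 8. So 6^16 ≡ 8 (mod 28).
ψ(8): Repeated squaring mod 28: 8^1 ≡ 8, 8^2 ≡ 8² = 64 ≡ 8, 8^4 ≡ 8² = 64 ≡ 8, 8^8 ≡ 8² = 64 ≡ 8, 8^16 ≡ 8² = 64 ≡ 8. So 8^16 ≡ 8 (mod 28).
So ψ(6) = ψ(8) = 8 while 6 ≠ 8, so ψ is not injective.
A non-injective map from the 28-element set ℤ/28ℤ to itself takes at most 27 distinct values, so it cannot be surjective. Therefore ψ is not surjective.
Since ψ is not surjective, we determine |image(ψ)|. Computing x^16 mod 28 for each x (by repeated squaring, reducing mod 28 at every step), the values ψ(0), ψ(1), …, ψ(27) are: 0, 1, 16, 25, 4, 9, 8, 21, 8, 9, 4, 25, 16, 1, 0, 1, 16, 25, 4, 9, 8, 21, 8, 9, 4, 25, 16, 1.
The distinct values are {0, 1, 4, 8, 9, 16, 21, 25}; there are 8 of them.

8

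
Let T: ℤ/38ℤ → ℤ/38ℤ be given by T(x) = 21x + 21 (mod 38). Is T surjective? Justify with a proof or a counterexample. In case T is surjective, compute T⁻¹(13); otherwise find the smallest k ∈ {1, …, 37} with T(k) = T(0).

Since gcd(21, 38) = 1, 21 is invertible modulo 38. Euclid's algorithm: 38 = 1·21 + 17, 21 = 1·17 + 4, 17 = 4·4 + 1; back-substituting gives 1 = 29·21 − 16·38, so 21⁻¹ ≡ 29 (mod 38).
Then y ↦ 29(y − 21) is a two-sided inverse to T, so every y ∈ ℤ/38ℤ has a preimage.
Thus T is surjective.
Since T is surjective, we find T⁻¹(13): we need 21x ≡ 13 − 21 ≡ 30 (mod 38). Using 21⁻¹ = 29: x ≡ 29·30 = 870 = 22·38 + 34, so x = 34.
Check: T(34) = 21·34 + 21 = 735 = 19·38 + 13 ≡ 13 (mod 38).

34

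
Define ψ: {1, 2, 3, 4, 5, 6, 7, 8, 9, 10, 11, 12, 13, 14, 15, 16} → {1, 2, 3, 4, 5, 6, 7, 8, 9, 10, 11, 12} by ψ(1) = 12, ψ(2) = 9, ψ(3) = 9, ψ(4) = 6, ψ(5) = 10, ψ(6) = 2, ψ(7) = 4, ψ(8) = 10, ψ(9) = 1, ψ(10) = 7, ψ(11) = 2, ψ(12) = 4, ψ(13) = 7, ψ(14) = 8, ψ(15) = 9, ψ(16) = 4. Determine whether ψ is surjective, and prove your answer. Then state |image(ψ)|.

9

No element maps to 3, so ψ is not surjective.
The image of ψ is {1, 2, 4, 6, 7, 8, 9, 10, 12}, which has 9 elements.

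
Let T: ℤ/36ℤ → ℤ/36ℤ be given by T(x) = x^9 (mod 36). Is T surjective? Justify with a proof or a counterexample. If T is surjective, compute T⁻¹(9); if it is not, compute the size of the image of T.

T(0) = 0^9 = 0.
T(6): Repeated squaring mod 36: 6^1 ≡ 6, 6^2 ≡ 6² = 36 ≡ 0, 6^4 ≡ 0² = 0, 6^8 ≡ 0² = 0. Since 9 = 8 + 1, 6^9 ≡ 0·6: 0·6 = 0. So 6^9 ≡ 0 (mod 36).
So T(0) = T(6) = 0 while 0 ≠ 6, therefore T is not injective.
A non-injective map from the 36-element set ℤ/36ℤ to itself takes at most 35 distinct values, so it cannot be surjective. Hence T is not surjective.
Since T is not surjective, we determine |image(T)|. Computing x^9 mod 36 for each x (by repeated squaring, reducing mod 36 at every step), the values T(0), T(1), …, T(35) are: 0, 1, 8, 27, 28, 17, 0, 19, 8, 9, 28, 35, 0, 1, 8, 27, 28, 17, 0, 19, 8, 9, 28, 35, 0, 1, 8, 27, 28, 17, 0, 19, 8, 9, 28, 35.
The distinct values are {0, 1, 8, 9, 17, 19, 27, 28, 35}; there are 9 of them.

9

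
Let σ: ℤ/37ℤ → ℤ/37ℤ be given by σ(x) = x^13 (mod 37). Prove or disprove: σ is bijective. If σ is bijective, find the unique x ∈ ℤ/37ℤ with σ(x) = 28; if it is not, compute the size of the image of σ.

21

Since 37 is prime, the nonzero elements of ℤ/37ℤ form a cyclic group of order 36.
As gcd(13, 36) = 1, raising to the 13th power is a bijection on this group: if u^13 ≡ v^13 then (uv^{−1})^13 = 1, and the only element of order dividing gcd(13, 36) = 1 is 1, so u = v.
With σ(0) = 0 this makes σ injective on all of ℤ/37ℤ, hence bijective (finite equal-size domain and codomain). In particular σ is bijective.
Since σ is bijective, we find the preimage of 28. The inverse of x ↦ x^13 on (ℤ/37ℤ)^× is x ↦ x^25, because 13·25 = 325 = 9·36 + 1 ≡ 1 (mod 36) and x^{36} = 1 for x ≠ 0 (Fermat). So σ⁻¹(28) = 28^25 mod 37.
Repeated squaring mod 37: 28^1 ≡ 28, 28^2 ≡ 28² = 784 ≡ 7, 28^4 ≡ 7² = 49 ≡ 12, 28^8 ≡ 12² = 144 ≡ 33, 28^16 ≡ 33² = 1089 ≡ 16. Since 25 = 16 + 8 + 1, 28^25 ≡ 16·33·28: 16·33 = 528 ≡ 10, then 10·28 = 280 ≡ 21. So 28^25 ≡ 21 (mod 37).
Hence σ⁻¹(28) = 21.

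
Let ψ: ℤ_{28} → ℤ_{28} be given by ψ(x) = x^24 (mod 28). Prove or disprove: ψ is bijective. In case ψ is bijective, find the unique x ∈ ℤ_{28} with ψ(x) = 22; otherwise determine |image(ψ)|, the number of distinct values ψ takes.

ψ(1) = 1^24 = 1.
ψ(3): Repeated squaring mod 28: 3^1 ≡ 3, 3^2 ≡ 3² = 9, 3^4 ≡ 9² = 81 ≡ 25, 3^8 ≡ 25² = 625 ≡ 9, 3^16 ≡ 9² = 81 ≡ 25. Since 24 = 16 + 8, 3^24 ≡ 25·9: 25·9 = 225 ≡ 1. So 3^24 ≡ 1 (mod 28).
So ψ(1) = ψ(3) = 1 while 1 ≠ 3, thus ψ is not injective, hence not bijective.
Since ψ is not bijective, we determine |image(ψ)|. Computing x^24 mod 28 for each x (by repeated squaring, reducing mod 28 at every step), the values ψ(0), ψ(1), …, ψ(27) are: 0, 1, 8, 1, 8, 1, 8, 21, 8, 1, 8, 1, 8, 1, 0, 1, 8, 1, 8, 1, 8, 21, 8, 1, 8, 1, 8, 1.
The distinct values are {0, 1, 8, 21}; there are 4 of them.

4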